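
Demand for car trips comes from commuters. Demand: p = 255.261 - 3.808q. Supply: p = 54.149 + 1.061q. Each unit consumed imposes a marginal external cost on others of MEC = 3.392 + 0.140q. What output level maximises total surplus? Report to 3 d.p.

q* = 39.473

Social marginal benefit = demand − MEC = 251.869 - 3.948q.
Set SMB = MC: 251.869 - 3.948q = 54.149 + 1.061q → q* = 39.4729.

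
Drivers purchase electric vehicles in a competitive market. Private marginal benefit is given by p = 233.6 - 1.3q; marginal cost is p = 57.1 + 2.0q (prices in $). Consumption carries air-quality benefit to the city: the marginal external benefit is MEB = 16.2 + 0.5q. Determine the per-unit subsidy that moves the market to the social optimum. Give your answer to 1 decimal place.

subsidy = $50.6 per unit

Social marginal benefit = demand + MEB = 249.8 - 0.8q.
Set SMB = MC: 249.8 - 0.8q = 57.1 + 2.0q → q* = 68.8214.
The Pigouvian subsidy equals MEB at q*: 16.2 + 0.5×68.8214 = 50.6107.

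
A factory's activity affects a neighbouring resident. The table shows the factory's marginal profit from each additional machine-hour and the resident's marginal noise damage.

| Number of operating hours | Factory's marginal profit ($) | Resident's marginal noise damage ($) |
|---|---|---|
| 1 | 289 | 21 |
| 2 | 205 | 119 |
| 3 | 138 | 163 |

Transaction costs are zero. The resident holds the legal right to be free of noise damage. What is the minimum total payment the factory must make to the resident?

$140

Efficient level: marginal profit ≥ marginal noise damage through level 2, so k* = 2.
With the resident holding the right, the factory must at least compensate total damage at k*: 21 + 119 = 140.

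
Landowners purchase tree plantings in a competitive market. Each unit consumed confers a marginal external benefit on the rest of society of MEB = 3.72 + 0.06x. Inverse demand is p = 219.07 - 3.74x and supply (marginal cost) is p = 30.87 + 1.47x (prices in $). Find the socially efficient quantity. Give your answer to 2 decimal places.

Social marginal benefit = demand + MEB = 222.79 - 3.68x.
Set SMB = MC: 222.79 - 3.68x = 30.87 + 1.47x → x* = 37.2660.

x* = 37.27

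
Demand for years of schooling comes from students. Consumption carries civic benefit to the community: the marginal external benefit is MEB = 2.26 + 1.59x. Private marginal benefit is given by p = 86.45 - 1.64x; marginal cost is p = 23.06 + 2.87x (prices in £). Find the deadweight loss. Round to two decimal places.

Market equilibrium (private): 23.06 + 2.87x = 86.45 - 1.64x → x_m = 14.0554.
Social marginal benefit = demand + MEB = 88.71 - 0.05x.
Set SMB = MC: 88.71 - 0.05x = 23.06 + 2.87x → x* = 22.4829.
Height of the DWL triangle at x_m is SMB(x_m) − MC(x_m) = MEB(x_m) = 24.6081.
DWL = ½ × 8.4275 × 24.6081 = 103.6924.

DWL = £103.69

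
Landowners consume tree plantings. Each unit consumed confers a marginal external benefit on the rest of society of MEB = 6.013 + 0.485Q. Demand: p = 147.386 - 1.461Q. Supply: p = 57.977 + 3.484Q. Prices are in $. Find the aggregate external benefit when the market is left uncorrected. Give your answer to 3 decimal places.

Market equilibrium (private): 57.977 + 3.484Q = 147.386 - 1.461Q → Q_m = 18.0807.
Total external benefit = ∫₀^{Q_m} (6.013 + 0.485Q) dQ = 6.013×18.0807 + ½×0.485×18.0807² = 187.9953.

$187.995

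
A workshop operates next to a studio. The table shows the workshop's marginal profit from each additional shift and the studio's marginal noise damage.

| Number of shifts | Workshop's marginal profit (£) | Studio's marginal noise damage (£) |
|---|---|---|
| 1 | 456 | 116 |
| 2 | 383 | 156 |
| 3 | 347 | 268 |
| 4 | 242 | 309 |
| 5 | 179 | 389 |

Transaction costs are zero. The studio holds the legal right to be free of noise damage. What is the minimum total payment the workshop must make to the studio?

£540

Efficient level: marginal profit ≥ marginal noise damage through level 3, so k* = 3.
With the studio holding the right, the workshop must at least compensate total damage at k*: 116 + 156 + 268 = 540.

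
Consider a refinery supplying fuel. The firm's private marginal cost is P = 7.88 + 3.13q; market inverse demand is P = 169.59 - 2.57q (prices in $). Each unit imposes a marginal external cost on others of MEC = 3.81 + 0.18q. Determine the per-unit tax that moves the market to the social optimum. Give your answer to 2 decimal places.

tax = $8.64 per unit

Social marginal cost = private MC + MEC = 11.69 + 3.31q.
Set SMC = demand: 11.69 + 3.31q = 169.59 - 2.57q → q* = 26.8537.
The Pigouvian tax equals MEC at q*: 3.81 + 0.18×26.8537 = 8.6437.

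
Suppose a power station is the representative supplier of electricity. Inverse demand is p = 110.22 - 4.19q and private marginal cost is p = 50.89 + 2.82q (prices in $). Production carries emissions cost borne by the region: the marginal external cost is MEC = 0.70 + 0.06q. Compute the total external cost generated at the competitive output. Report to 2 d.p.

Market equilibrium (private): 50.89 + 2.82q = 110.22 - 4.19q → q_m = 8.4636.
Total external cost = ∫₀^{q_m} (0.70 + 0.06q) dq = 0.70×8.4636 + ½×0.06×8.4636² = 8.0735.

$8.07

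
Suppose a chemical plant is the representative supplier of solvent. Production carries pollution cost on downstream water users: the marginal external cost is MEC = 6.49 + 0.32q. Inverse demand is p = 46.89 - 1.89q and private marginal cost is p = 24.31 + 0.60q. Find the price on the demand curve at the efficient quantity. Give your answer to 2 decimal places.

P = 36.07

Social marginal cost = private MC + MEC = 30.80 + 0.92q.
Set SMC = demand: 30.80 + 0.92q = 46.89 - 1.89q → q* = 5.7260.
Consumer price on the demand curve at q*: 46.89 − 1.89×5.7260 = 36.0679.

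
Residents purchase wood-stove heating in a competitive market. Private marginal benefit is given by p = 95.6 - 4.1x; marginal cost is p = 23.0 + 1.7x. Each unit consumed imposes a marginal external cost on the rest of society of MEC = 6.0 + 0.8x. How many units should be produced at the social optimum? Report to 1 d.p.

x* = 10.1

Social marginal benefit = demand − MEC = 89.6 - 4.9x.
Set SMB = MC: 89.6 - 4.9x = 23.0 + 1.7x → x* = 10.0909.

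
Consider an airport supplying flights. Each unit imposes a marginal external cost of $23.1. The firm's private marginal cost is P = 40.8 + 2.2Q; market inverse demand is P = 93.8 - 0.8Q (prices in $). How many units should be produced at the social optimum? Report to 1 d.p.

Social marginal cost = private MC + MEC = 63.9 + 2.2Q.
Set SMC = demand: 63.9 + 2.2Q = 93.8 - 0.8Q → Q* = 9.9667.

Q* = 10.0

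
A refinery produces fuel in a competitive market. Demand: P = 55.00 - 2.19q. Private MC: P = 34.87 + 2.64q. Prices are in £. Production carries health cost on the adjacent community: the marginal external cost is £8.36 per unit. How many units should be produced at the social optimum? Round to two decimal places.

q* = 2.44

Social marginal cost = private MC + MEC = 43.23 + 2.64q.
Set SMC = demand: 43.23 + 2.64q = 55.00 - 2.19q → q* = 2.4369.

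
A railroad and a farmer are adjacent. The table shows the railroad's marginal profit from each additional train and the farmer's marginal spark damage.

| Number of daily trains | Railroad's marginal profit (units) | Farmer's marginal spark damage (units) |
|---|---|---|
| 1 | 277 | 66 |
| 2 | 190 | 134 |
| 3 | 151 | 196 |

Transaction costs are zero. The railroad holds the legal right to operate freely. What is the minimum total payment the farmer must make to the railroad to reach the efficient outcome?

151

Left alone the railroad would choose level 3 (marginal profit stays positive).
Efficient level: k* = 2 (marginal profit ≥ marginal spark damage through 2).
The farmer must at least cover the railroad's forgone profit from cutting 3→2: 151 = 151.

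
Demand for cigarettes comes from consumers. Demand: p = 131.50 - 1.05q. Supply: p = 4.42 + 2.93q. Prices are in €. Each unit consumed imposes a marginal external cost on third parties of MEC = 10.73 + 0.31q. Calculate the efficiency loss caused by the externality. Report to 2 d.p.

DWL = €49.59

Market equilibrium (private): 4.42 + 2.93q = 131.50 - 1.05q → q_m = 31.9296.
Social marginal benefit = demand − MEC = 120.77 - 1.36q.
Set SMB = MC: 120.77 - 1.36q = 4.42 + 2.93q → q* = 27.1212.
Height of the DWL triangle at q_m is MC(q_m) − SMB(q_m) = MEC(q_m) = 20.6282.
DWL = ½ × 4.8084 × 20.6282 = 49.5943.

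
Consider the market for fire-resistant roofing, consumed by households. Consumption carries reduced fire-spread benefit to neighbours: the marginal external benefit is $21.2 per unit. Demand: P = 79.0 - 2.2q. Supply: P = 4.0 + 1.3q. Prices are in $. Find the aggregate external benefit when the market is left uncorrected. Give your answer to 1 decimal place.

$454.3

Market equilibrium (private): 4.0 + 1.3q = 79.0 - 2.2q → q_m = 21.4286.
Total external benefit = MEB × q_m = 21.2 × 21.4286 = 454.2863.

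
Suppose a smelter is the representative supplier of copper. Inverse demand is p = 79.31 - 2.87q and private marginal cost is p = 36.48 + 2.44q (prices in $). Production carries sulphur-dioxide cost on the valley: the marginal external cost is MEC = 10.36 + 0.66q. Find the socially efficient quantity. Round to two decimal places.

q* = 5.44

Social marginal cost = private MC + MEC = 46.84 + 3.10q.
Set SMC = demand: 46.84 + 3.10q = 79.31 - 2.87q → q* = 5.4389.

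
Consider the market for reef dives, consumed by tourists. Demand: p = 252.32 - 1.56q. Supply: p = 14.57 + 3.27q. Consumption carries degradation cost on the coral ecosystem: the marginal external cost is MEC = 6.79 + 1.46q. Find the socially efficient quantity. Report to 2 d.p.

Social marginal benefit = demand − MEC = 245.53 - 3.02q.
Set SMB = MC: 245.53 - 3.02q = 14.57 + 3.27q → q* = 36.7186.

q* = 36.72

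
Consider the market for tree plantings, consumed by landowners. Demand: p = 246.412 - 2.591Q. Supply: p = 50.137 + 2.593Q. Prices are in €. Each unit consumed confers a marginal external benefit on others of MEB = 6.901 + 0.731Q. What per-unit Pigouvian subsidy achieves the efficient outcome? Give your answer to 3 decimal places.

Social marginal benefit = demand + MEB = 253.313 - 1.860Q.
Set SMB = MC: 253.313 - 1.860Q = 50.137 + 2.593Q → Q* = 45.6268.
The Pigouvian subsidy equals MEB at Q*: 6.901 + 0.731×45.6268 = 40.2542.

subsidy = €40.254 per unit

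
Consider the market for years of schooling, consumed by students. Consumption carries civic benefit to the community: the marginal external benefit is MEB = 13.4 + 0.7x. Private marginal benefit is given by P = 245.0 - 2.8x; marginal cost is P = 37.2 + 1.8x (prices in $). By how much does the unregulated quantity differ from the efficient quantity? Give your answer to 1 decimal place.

Market equilibrium (private): 37.2 + 1.8x = 245.0 - 2.8x → x_m = 45.1739.
Social marginal benefit = demand + MEB = 258.4 - 2.1x.
Set SMB = MC: 258.4 - 2.1x = 37.2 + 1.8x → x* = 56.7179.
Gap = |45.1739 − 56.7179| = 11.5440.

11.5 units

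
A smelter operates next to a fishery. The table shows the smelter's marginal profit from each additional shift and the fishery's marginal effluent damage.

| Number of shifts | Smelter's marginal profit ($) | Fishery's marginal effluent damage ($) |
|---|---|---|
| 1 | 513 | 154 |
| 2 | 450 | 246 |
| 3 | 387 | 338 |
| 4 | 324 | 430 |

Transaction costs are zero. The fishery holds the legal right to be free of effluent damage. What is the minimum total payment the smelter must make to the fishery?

Efficient level: marginal profit ≥ marginal effluent damage through level 3, so k* = 3.
With the fishery holding the right, the smelter must at least compensate total damage at k*: 154 + 246 + 338 = 738.

$738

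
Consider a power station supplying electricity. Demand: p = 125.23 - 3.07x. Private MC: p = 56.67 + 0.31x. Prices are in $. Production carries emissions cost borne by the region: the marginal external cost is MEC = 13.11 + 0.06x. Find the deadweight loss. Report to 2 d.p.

Market equilibrium (private): 56.67 + 0.31x = 125.23 - 3.07x → x_m = 20.2840.
Social marginal cost = private MC + MEC = 69.78 + 0.37x.
Set SMC = demand: 69.78 + 0.37x = 125.23 - 3.07x → x* = 16.1192.
The loss is the area between SMC and demand from x* to x_m; with linear curves that's a triangle of height MEC(x_m).
DWL = ½ × 4.1648 × 14.3270 = 29.8345.

DWL = $29.83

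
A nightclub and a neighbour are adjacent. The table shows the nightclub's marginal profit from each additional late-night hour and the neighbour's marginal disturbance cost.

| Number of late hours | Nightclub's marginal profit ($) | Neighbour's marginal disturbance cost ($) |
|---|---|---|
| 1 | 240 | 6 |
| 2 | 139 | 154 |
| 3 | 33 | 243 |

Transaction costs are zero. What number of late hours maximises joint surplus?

1

Bargaining reaches the level where marginal profit last exceeds marginal disturbance cost.
That holds through level 1 (240 ≥ 6) but not at 2 (139 < 154).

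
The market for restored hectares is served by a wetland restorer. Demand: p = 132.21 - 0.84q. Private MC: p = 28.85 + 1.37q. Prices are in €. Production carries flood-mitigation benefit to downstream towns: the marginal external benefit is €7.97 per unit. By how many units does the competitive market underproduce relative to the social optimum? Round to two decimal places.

3.61 units

Market equilibrium (private): 28.85 + 1.37q = 132.21 - 0.84q → q_m = 46.7692.
Social marginal cost = private MC − MEB = 20.88 + 1.37q.
Set SMC = demand: 20.88 + 1.37q = 132.21 - 0.84q → q* = 50.3756.
Gap = |46.7692 − 50.3756| = 3.6064.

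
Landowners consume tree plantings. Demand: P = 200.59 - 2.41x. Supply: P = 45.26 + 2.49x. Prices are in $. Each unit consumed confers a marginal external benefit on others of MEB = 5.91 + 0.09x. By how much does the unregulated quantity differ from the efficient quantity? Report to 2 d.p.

Market equilibrium (private): 45.26 + 2.49x = 200.59 - 2.41x → x_m = 31.7000.
Social marginal benefit = demand + MEB = 206.50 - 2.32x.
Set SMB = MC: 206.50 - 2.32x = 45.26 + 2.49x → x* = 33.5218.
Gap = |31.7000 − 33.5218| = 1.8218.

1.82 units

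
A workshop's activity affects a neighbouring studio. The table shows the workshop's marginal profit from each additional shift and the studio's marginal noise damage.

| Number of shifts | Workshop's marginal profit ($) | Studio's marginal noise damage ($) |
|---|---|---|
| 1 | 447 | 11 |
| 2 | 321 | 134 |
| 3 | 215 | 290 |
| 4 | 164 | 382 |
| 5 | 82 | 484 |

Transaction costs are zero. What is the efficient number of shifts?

Bargaining reaches the level where marginal profit last exceeds marginal noise damage.
That holds through level 2 (321 ≥ 134) but not at 3 (215 < 290).

2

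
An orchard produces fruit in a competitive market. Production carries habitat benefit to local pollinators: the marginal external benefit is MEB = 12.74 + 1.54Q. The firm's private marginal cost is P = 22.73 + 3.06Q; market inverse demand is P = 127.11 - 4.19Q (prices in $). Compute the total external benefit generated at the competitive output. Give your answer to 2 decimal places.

$343.03

Market equilibrium (private): 22.73 + 3.06Q = 127.11 - 4.19Q → Q_m = 14.3972.
Total external benefit = ∫₀^{Q_m} (12.74 + 1.54Q) dQ = 12.74×14.3972 + ½×1.54×14.3972² = 343.0254.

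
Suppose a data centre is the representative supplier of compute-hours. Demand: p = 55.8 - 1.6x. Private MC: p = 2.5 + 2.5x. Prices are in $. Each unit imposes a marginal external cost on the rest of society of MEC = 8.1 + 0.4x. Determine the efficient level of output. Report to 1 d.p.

Social marginal cost = private MC + MEC = 10.6 + 2.9x.
Set SMC = demand: 10.6 + 2.9x = 55.8 - 1.6x → x* = 10.0444.

x* = 10.0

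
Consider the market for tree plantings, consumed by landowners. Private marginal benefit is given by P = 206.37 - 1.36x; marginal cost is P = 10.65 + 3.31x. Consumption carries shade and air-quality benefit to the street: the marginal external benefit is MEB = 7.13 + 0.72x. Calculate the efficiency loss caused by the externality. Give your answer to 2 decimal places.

Market equilibrium (private): 10.65 + 3.31x = 206.37 - 1.36x → x_m = 41.9101.
Social marginal benefit = demand + MEB = 213.50 - 0.64x.
Set SMB = MC: 213.50 - 0.64x = 10.65 + 3.31x → x* = 51.3544.
Between x* and x_m the wedge SMB − MC runs linearly from 0 to MEB(x_m), so the loss is a triangle.
DWL = ½ × 9.4443 × 37.3052 = 176.1608.

DWL = 176.16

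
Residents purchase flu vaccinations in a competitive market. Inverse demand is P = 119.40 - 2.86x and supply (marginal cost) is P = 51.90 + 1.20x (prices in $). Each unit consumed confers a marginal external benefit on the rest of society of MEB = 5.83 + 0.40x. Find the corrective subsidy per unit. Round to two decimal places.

subsidy = $13.84 per unit

Social marginal benefit = demand + MEB = 125.23 - 2.46x.
Set SMB = MC: 125.23 - 2.46x = 51.90 + 1.20x → x* = 20.0355.
The Pigouvian subsidy equals MEB at x*: 5.83 + 0.40×20.0355 = 13.8442.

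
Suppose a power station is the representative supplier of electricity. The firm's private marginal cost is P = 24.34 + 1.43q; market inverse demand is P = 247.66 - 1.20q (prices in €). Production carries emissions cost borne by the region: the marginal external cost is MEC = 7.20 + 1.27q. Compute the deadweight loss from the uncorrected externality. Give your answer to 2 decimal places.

DWL = €1696.66

Market equilibrium (private): 24.34 + 1.43q = 247.66 - 1.20q → q_m = 84.9125.
Social marginal cost = private MC + MEC = 31.54 + 2.70q.
Set SMC = demand: 31.54 + 2.70q = 247.66 - 1.20q → q* = 55.4154.
The welfare-loss triangle has base |q_m − q*| and height MEC(q_m) (the vertical gap between SMC and demand is zero at q* and MEC at q_m).
DWL = ½ × 29.4971 × 115.0389 = 1696.6570.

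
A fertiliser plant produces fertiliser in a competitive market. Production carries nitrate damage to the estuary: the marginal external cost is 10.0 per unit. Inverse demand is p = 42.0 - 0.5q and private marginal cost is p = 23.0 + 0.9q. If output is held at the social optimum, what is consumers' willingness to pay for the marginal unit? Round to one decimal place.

P = 38.8

Social marginal cost = private MC + MEC = 33.0 + 0.9q.
Set SMC = demand: 33.0 + 0.9q = 42.0 - 0.5q → q* = 6.4286.
Consumer price on the demand curve at q*: 42.0 − 0.5×6.4286 = 38.7857.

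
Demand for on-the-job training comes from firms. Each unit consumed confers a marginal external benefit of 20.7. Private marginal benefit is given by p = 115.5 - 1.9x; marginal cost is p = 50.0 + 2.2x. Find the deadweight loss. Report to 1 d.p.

Market equilibrium (private): 50.0 + 2.2x = 115.5 - 1.9x → x_m = 15.9756.
Social marginal benefit = demand + MEB = 136.2 - 1.9x.
Set SMB = MC: 136.2 - 1.9x = 50.0 + 2.2x → x* = 21.0244.
The welfare-loss triangle has base |x_m − x*| and height MEB(x_m) (the vertical gap between SMB and MC is zero at x* and MEB at x_m).
DWL = ½ × 5.0488 × 20.7000 = 52.2551.

DWL = 52.3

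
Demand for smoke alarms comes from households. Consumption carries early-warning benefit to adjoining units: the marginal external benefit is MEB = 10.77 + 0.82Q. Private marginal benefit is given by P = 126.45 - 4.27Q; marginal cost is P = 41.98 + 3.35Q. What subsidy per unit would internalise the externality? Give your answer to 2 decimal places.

Social marginal benefit = demand + MEB = 137.22 - 3.45Q.
Set SMB = MC: 137.22 - 3.45Q = 41.98 + 3.35Q → Q* = 14.0059.
The Pigouvian subsidy equals MEB at Q*: 10.77 + 0.82×14.0059 = 22.2548.

subsidy = 22.25 per unit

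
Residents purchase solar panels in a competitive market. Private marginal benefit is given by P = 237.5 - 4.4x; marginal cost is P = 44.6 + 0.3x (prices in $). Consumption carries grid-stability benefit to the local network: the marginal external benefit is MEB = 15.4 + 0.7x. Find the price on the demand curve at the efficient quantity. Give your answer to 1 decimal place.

Social marginal benefit = demand + MEB = 252.9 - 3.7x.
Set SMB = MC: 252.9 - 3.7x = 44.6 + 0.3x → x* = 52.0750.
Consumer price on the demand curve at x*: 237.5 − 4.4×52.0750 = 8.3700.

P = $8.4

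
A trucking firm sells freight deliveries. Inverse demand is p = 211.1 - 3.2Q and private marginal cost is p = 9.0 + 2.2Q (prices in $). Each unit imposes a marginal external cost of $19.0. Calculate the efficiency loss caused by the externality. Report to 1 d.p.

Market equilibrium (private): 9.0 + 2.2Q = 211.1 - 3.2Q → Q_m = 37.4259.
Social marginal cost = private MC + MEC = 28.0 + 2.2Q.
Set SMC = demand: 28.0 + 2.2Q = 211.1 - 3.2Q → Q* = 33.9074.
The welfare-loss triangle has base |Q_m − Q*| and height MEC(Q_m) (the vertical gap between SMC and demand is zero at Q* and MEC at Q_m).
DWL = ½ × 3.5185 × 19.0000 = 33.4258.

DWL = $33.4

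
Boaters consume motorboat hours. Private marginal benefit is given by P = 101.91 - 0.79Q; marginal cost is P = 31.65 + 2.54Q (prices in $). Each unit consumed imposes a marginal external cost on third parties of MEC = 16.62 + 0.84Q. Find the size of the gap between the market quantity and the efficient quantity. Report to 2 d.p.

Market equilibrium (private): 31.65 + 2.54Q = 101.91 - 0.79Q → Q_m = 21.0991.
Social marginal benefit = demand − MEC = 85.29 - 1.63Q.
Set SMB = MC: 85.29 - 1.63Q = 31.65 + 2.54Q → Q* = 12.8633.
Gap = |21.0991 − 12.8633| = 8.2358.

8.24 units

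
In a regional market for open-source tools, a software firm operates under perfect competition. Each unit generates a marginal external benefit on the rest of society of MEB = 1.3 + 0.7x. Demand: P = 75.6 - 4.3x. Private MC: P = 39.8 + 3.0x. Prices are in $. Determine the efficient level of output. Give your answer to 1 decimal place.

Social marginal cost = private MC − MEB = 38.5 + 2.3x.
Set SMC = demand: 38.5 + 2.3x = 75.6 - 4.3x → x* = 5.6212.

x* = 5.6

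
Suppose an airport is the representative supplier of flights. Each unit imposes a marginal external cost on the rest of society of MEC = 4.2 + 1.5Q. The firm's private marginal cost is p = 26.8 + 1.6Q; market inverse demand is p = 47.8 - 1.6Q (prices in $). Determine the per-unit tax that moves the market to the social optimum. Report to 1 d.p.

tax = $9.6 per unit

Social marginal cost = private MC + MEC = 31.0 + 3.1Q.
Set SMC = demand: 31.0 + 3.1Q = 47.8 - 1.6Q → Q* = 3.5745.
The Pigouvian tax equals MEC at Q*: 4.2 + 1.5×3.5745 = 9.5618.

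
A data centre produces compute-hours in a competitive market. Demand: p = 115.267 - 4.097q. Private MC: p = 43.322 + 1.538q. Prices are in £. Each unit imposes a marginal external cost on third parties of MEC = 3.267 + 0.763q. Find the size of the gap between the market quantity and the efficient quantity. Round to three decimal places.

Market equilibrium (private): 43.322 + 1.538q = 115.267 - 4.097q → q_m = 12.7675.
Social marginal cost = private MC + MEC = 46.589 + 2.301q.
Set SMC = demand: 46.589 + 2.301q = 115.267 - 4.097q → q* = 10.7343.
Gap = |12.7675 − 10.7343| = 2.0332.

2.033 units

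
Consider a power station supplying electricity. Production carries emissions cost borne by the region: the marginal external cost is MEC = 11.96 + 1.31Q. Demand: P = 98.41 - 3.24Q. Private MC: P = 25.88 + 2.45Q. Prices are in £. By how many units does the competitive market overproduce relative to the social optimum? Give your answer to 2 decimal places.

4.09 units

Market equilibrium (private): 25.88 + 2.45Q = 98.41 - 3.24Q → Q_m = 12.7469.
Social marginal cost = private MC + MEC = 37.84 + 3.76Q.
Set SMC = demand: 37.84 + 3.76Q = 98.41 - 3.24Q → Q* = 8.6529.
Gap = |12.7469 − 8.6529| = 4.0940.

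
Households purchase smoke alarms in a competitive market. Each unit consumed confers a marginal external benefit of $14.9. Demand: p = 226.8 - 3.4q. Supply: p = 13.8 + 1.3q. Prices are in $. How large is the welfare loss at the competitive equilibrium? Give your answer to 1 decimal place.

Market equilibrium (private): 13.8 + 1.3q = 226.8 - 3.4q → q_m = 45.3191.
Social marginal benefit = demand + MEB = 241.7 - 3.4q.
Set SMB = MC: 241.7 - 3.4q = 13.8 + 1.3q → q* = 48.4894.
The welfare-loss triangle has base |q_m − q*| and height MEB(q_m) (the vertical gap between SMB and MC is zero at q* and MEB at q_m).
DWL = ½ × 3.1703 × 14.9000 = 23.6187.

DWL = $23.6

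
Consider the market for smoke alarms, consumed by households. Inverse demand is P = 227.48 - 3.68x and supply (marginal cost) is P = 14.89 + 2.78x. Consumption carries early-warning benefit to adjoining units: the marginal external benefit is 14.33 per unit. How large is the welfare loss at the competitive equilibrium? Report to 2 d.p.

DWL = 15.89

Market equilibrium (private): 14.89 + 2.78x = 227.48 - 3.68x → x_m = 32.9087.
Social marginal benefit = demand + MEB = 241.81 - 3.68x.
Set SMB = MC: 241.81 - 3.68x = 14.89 + 2.78x → x* = 35.1269.
The welfare-loss triangle has base |x_m − x*| and height MEB(x_m) (the vertical gap between SMB and MC is zero at x* and MEB at x_m).
DWL = ½ × 2.2182 × 14.3300 = 15.8934.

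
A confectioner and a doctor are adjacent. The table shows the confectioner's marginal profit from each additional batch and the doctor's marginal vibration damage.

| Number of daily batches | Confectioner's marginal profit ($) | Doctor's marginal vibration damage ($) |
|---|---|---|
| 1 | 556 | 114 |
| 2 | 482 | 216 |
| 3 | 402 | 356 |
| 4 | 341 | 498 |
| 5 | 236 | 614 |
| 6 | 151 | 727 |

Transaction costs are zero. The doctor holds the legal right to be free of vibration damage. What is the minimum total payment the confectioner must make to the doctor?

$686

Efficient level: marginal profit ≥ marginal vibration damage through level 3, so k* = 3.
With the doctor holding the right, the confectioner must at least compensate total damage at k*: 114 + 216 + 356 = 686.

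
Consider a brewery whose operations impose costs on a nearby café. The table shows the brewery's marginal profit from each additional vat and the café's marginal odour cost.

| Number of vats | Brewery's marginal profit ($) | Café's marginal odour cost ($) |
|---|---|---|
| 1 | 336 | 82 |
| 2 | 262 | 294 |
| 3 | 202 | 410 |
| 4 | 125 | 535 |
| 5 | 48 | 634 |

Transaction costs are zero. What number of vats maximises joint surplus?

Bargaining reaches the level where marginal profit last exceeds marginal odour cost.
That holds through level 1 (336 ≥ 82) but not at 2 (262 < 294).

1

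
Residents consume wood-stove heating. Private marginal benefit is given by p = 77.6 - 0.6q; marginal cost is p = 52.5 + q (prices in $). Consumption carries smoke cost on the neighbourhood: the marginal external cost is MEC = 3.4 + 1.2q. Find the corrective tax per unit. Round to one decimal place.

tax = $12.7 per unit

Social marginal benefit = demand − MEC = 74.2 - 1.8q.
Set SMB = MC: 74.2 - 1.8q = 52.5 + q → q* = 7.7500.
The Pigouvian tax equals MEC at q*: 3.4 + 1.2×7.7500 = 12.7000.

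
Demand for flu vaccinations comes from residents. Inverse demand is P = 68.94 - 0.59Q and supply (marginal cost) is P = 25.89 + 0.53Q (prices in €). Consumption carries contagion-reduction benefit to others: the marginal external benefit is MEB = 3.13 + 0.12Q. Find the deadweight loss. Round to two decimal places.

Market equilibrium (private): 25.89 + 0.53Q = 68.94 - 0.59Q → Q_m = 38.4375.
Social marginal benefit = demand + MEB = 72.07 - 0.47Q.
Set SMB = MC: 72.07 - 0.47Q = 25.89 + 0.53Q → Q* = 46.1800.
Height of the DWL triangle at Q_m is SMB(Q_m) − MC(Q_m) = MEB(Q_m) = 7.7425.
DWL = ½ × 7.7425 × 7.7425 = 29.9732.

DWL = €29.97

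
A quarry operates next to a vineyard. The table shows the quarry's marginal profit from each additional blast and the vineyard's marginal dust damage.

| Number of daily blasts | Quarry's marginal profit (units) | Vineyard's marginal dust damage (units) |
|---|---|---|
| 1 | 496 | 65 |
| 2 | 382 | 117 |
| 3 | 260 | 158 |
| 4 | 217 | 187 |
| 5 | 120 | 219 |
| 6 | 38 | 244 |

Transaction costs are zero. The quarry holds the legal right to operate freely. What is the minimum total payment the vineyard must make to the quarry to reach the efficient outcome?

Left alone the quarry would choose level 6 (marginal profit stays positive).
Efficient level: k* = 4 (marginal profit ≥ marginal dust damage through 4).
The vineyard must at least cover the quarry's forgone profit from cutting 6→4: 120 + 38 = 158.

158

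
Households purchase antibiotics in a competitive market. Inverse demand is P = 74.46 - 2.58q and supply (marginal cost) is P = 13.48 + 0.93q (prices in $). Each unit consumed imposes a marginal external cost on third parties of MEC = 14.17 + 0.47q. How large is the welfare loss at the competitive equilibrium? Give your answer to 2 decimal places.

Market equilibrium (private): 13.48 + 0.93q = 74.46 - 2.58q → q_m = 17.3732.
Social marginal benefit = demand − MEC = 60.29 - 3.05q.
Set SMB = MC: 60.29 - 3.05q = 13.48 + 0.93q → q* = 11.7613.
Between q* and q_m the wedge MC − SMB runs linearly from 0 to MEC(q_m), so the loss is a triangle.
DWL = ½ × 5.6119 × 22.3354 = 62.6720.

DWL = $62.67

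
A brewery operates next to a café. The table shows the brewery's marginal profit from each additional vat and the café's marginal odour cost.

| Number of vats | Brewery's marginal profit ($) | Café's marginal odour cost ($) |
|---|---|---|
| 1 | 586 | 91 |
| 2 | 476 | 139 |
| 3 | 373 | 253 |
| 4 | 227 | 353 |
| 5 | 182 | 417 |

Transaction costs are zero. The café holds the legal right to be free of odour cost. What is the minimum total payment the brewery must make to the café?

Efficient level: marginal profit ≥ marginal odour cost through level 3, so k* = 3.
With the café holding the right, the brewery must at least compensate total damage at k*: 91 + 139 + 253 = 483.

$483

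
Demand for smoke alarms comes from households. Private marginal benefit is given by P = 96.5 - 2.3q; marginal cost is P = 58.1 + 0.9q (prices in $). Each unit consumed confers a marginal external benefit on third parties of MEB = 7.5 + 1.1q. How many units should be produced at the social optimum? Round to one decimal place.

Social marginal benefit = demand + MEB = 104.0 - 1.2q.
Set SMB = MC: 104.0 - 1.2q = 58.1 + 0.9q → q* = 21.8571.

q* = 21.9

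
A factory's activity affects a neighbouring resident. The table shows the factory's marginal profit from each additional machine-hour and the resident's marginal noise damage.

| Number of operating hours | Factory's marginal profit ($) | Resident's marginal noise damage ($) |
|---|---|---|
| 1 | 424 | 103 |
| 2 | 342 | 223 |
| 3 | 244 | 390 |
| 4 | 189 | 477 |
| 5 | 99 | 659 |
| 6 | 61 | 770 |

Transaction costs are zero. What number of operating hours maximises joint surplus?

Bargaining reaches the level where marginal profit last exceeds marginal noise damage.
That holds through level 2 (342 ≥ 223) but not at 3 (244 < 390).

2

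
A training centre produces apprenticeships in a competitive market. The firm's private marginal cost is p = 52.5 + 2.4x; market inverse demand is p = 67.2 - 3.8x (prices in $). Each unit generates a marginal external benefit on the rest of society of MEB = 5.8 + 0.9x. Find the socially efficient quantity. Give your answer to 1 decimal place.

Social marginal cost = private MC − MEB = 46.7 + 1.5x.
Set SMC = demand: 46.7 + 1.5x = 67.2 - 3.8x → x* = 3.8679.

x* = 3.9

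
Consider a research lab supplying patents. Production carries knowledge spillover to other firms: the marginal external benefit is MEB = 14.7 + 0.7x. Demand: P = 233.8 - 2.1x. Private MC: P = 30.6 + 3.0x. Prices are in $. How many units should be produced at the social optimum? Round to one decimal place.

Social marginal cost = private MC − MEB = 15.9 + 2.3x.
Set SMC = demand: 15.9 + 2.3x = 233.8 - 2.1x → x* = 49.5227.

x* = 49.5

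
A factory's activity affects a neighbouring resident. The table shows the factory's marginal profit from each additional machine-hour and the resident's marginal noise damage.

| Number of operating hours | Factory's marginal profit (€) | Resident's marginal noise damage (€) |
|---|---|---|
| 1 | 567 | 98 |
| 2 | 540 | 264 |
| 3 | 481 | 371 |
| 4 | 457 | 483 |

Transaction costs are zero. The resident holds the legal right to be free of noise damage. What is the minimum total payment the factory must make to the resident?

€733

Efficient level: marginal profit ≥ marginal noise damage through level 3, so k* = 3.
With the resident holding the right, the factory must at least compensate total damage at k*: 98 + 264 + 371 = 733.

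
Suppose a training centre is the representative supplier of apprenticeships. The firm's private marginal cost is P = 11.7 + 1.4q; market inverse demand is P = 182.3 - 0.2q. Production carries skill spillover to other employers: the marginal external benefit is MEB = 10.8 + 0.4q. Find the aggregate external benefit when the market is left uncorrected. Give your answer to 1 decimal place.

3425.3

Market equilibrium (private): 11.7 + 1.4q = 182.3 - 0.2q → q_m = 106.6250.
Total external benefit = ∫₀^{q_m} (10.8 + 0.4q) dq = 10.8×106.6250 + ½×0.4×106.6250² = 3425.3281.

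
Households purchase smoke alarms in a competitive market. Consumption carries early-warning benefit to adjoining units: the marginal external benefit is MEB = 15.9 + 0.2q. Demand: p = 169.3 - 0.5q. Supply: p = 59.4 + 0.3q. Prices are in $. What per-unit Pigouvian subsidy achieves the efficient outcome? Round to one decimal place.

Social marginal benefit = demand + MEB = 185.2 - 0.3q.
Set SMB = MC: 185.2 - 0.3q = 59.4 + 0.3q → q* = 209.6667.
The Pigouvian subsidy equals MEB at q*: 15.9 + 0.2×209.6667 = 57.8333.

subsidy = $57.8 per unit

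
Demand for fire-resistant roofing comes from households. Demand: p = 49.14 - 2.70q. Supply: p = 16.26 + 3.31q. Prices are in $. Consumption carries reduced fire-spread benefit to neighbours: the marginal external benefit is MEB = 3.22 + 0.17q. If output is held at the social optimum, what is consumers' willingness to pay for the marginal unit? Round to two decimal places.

P = $32.45

Social marginal benefit = demand + MEB = 52.36 - 2.53q.
Set SMB = MC: 52.36 - 2.53q = 16.26 + 3.31q → q* = 6.1815.
Consumer price on the demand curve at q*: 49.14 − 2.70×6.1815 = 32.4500.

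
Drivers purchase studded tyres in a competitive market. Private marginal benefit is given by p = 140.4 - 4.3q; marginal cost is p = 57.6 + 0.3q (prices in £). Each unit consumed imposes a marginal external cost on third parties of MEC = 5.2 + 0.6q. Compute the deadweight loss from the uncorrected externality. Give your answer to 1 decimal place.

DWL = £24.6

Market equilibrium (private): 57.6 + 0.3q = 140.4 - 4.3q → q_m = 18.0000.
Social marginal benefit = demand − MEC = 135.2 - 4.9q.
Set SMB = MC: 135.2 - 4.9q = 57.6 + 0.3q → q* = 14.9231.
The loss is the area between SMB and MC from q* to q_m; with linear curves that's a triangle of height MEC(q_m).
DWL = ½ × 3.0769 × 16.0000 = 24.6152.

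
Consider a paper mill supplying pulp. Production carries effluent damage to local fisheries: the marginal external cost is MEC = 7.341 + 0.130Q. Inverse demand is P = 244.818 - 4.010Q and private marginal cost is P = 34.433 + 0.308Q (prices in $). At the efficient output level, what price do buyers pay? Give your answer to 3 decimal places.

P = $61.768

Social marginal cost = private MC + MEC = 41.774 + 0.438Q.
Set SMC = demand: 41.774 + 0.438Q = 244.818 - 4.010Q → Q* = 45.6484.
Consumer price on the demand curve at Q*: 244.818 − 4.010×45.6484 = 61.7679.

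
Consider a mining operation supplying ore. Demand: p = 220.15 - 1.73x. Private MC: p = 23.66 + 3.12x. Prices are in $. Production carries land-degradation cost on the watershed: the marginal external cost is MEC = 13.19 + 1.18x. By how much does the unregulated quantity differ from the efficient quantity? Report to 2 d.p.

10.12 units

Market equilibrium (private): 23.66 + 3.12x = 220.15 - 1.73x → x_m = 40.5134.
Social marginal cost = private MC + MEC = 36.85 + 4.30x.
Set SMC = demand: 36.85 + 4.30x = 220.15 - 1.73x → x* = 30.3980.
Gap = |40.5134 − 30.3980| = 10.1154.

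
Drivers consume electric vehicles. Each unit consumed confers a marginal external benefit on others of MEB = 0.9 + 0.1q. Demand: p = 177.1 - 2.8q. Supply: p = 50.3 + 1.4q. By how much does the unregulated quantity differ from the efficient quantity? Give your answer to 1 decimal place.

Market equilibrium (private): 50.3 + 1.4q = 177.1 - 2.8q → q_m = 30.1905.
Social marginal benefit = demand + MEB = 178.0 - 2.7q.
Set SMB = MC: 178.0 - 2.7q = 50.3 + 1.4q → q* = 31.1463.
Gap = |30.1905 − 31.1463| = 0.9558.

1.0 units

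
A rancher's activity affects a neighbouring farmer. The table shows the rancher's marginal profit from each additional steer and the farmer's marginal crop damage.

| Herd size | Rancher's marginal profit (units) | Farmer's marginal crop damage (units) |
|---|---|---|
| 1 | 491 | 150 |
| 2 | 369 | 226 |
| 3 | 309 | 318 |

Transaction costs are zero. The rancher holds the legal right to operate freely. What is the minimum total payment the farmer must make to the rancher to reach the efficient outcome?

Left alone the rancher would choose level 3 (marginal profit stays positive).
Efficient level: k* = 2 (marginal profit ≥ marginal crop damage through 2).
The farmer must at least cover the rancher's forgone profit from cutting 3→2: 309 = 309.

309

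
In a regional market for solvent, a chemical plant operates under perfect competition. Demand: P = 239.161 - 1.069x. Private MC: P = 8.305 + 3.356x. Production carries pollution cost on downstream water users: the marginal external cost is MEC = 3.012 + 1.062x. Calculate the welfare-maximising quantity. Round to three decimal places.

Social marginal cost = private MC + MEC = 11.317 + 4.418x.
Set SMC = demand: 11.317 + 4.418x = 239.161 - 1.069x → x* = 41.5243.

x* = 41.524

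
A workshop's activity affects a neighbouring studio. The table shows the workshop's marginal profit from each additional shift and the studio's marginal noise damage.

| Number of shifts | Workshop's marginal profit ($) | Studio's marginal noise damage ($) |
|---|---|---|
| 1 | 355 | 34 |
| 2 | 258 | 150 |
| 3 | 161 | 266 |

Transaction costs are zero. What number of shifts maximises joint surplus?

Bargaining reaches the level where marginal profit last exceeds marginal noise damage.
That holds through level 2 (258 ≥ 150) but not at 3 (161 < 266).

2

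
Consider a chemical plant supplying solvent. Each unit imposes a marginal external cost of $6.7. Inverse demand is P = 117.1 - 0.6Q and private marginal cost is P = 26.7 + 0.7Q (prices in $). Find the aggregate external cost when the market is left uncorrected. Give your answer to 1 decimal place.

$465.9

Market equilibrium (private): 26.7 + 0.7Q = 117.1 - 0.6Q → Q_m = 69.5385.
Total external cost = MEC × Q_m = 6.7 × 69.5385 = 465.9080.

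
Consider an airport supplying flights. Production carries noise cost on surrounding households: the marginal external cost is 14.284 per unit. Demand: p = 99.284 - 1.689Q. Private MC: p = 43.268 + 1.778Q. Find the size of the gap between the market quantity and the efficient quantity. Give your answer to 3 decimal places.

Market equilibrium (private): 43.268 + 1.778Q = 99.284 - 1.689Q → Q_m = 16.1569.
Social marginal cost = private MC + MEC = 57.552 + 1.778Q.
Set SMC = demand: 57.552 + 1.778Q = 99.284 - 1.689Q → Q* = 12.0369.
Gap = |16.1569 − 12.0369| = 4.1200.

4.120 units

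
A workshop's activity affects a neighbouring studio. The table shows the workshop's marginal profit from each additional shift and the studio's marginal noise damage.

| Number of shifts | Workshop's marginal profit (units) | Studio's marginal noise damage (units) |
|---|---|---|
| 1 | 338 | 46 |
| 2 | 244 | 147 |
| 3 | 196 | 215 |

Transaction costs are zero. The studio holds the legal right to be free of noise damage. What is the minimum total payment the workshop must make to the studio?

Efficient level: marginal profit ≥ marginal noise damage through level 2, so k* = 2.
With the studio holding the right, the workshop must at least compensate total damage at k*: 46 + 147 = 193.

193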